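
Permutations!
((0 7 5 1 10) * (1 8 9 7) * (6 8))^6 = (10)(5 6 8 9 7)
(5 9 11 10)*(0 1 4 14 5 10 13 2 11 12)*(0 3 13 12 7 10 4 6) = (0 1 6)(2 11 12 3 13)(4 14 5 9 7 10) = [1, 6, 11, 13, 14, 9, 0, 10, 8, 7, 4, 12, 3, 2, 5]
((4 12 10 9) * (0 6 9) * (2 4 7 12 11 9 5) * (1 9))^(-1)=((0 6 5 2 4 11 1 9 7 12 10))^(-1)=(0 10 12 7 9 1 11 4 2 5 6)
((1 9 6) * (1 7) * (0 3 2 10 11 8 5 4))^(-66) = (0 5 11 2)(1 6)(3 4 8 10)(7 9)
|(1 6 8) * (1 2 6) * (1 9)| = |(1 9)(2 6 8)| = 6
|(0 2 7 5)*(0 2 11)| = |(0 11)(2 7 5)| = 6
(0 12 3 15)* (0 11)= (0 12 3 15 11)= [12, 1, 2, 15, 4, 5, 6, 7, 8, 9, 10, 0, 3, 13, 14, 11]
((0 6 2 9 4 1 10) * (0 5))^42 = (0 2 4 10)(1 5 6 9)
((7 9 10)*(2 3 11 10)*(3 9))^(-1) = ((2 9)(3 11 10 7))^(-1) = (2 9)(3 7 10 11)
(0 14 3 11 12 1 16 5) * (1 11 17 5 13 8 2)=(0 14 3 17 5)(1 16 13 8 2)(11 12)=[14, 16, 1, 17, 4, 0, 6, 7, 2, 9, 10, 12, 11, 8, 3, 15, 13, 5]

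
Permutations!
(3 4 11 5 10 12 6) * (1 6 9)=(1 6 3 4 11 5 10 12 9)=[0, 6, 2, 4, 11, 10, 3, 7, 8, 1, 12, 5, 9]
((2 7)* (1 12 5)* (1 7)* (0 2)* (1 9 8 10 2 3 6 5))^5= (1 12)(2 9 8 10)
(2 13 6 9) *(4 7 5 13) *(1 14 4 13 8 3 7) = [0, 14, 13, 7, 1, 8, 9, 5, 3, 2, 10, 11, 12, 6, 4] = (1 14 4)(2 13 6 9)(3 7 5 8)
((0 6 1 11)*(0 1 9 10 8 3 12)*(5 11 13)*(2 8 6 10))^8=((0 10 6 9 2 8 3 12)(1 13 5 11))^8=(13)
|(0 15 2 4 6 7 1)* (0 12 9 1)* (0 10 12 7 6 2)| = |(0 15)(1 7 10 12 9)(2 4)| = 10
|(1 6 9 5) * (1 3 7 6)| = |(3 7 6 9 5)| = 5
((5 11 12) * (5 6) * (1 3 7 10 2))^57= (1 7 2 3 10)(5 11 12 6)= ((1 3 7 10 2)(5 11 12 6))^57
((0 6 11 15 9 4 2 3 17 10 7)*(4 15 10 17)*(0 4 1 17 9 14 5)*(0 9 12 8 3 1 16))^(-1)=(0 16 3 8 12 17 1 2 4 7 10 11 6)(5 14 15 9)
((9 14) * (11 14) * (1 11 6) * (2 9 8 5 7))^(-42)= (1 8 2)(5 9 11)(6 14 7)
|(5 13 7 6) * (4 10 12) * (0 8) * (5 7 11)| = |(0 8)(4 10 12)(5 13 11)(6 7)| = 6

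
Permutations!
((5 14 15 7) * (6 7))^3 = ((5 14 15 6 7))^3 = (5 6 14 7 15)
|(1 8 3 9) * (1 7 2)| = |(1 8 3 9 7 2)| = 6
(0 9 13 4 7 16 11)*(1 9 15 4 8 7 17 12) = (0 15 4 17 12 1 9 13 8 7 16 11) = [15, 9, 2, 3, 17, 5, 6, 16, 7, 13, 10, 0, 1, 8, 14, 4, 11, 12]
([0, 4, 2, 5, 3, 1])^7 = [0, 5, 2, 4, 1, 3]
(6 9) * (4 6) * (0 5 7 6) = (0 5 7 6 9 4) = [5, 1, 2, 3, 0, 7, 9, 6, 8, 4]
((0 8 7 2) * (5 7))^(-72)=(0 7 8 2 5)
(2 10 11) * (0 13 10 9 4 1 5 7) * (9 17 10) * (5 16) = [13, 16, 17, 3, 1, 7, 6, 0, 8, 4, 11, 2, 12, 9, 14, 15, 5, 10] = (0 13 9 4 1 16 5 7)(2 17 10 11)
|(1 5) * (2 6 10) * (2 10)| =2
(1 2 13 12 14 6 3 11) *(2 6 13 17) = (1 6 3 11)(2 17)(12 14 13) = [0, 6, 17, 11, 4, 5, 3, 7, 8, 9, 10, 1, 14, 12, 13, 15, 16, 2]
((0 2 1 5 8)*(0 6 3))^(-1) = ((0 2 1 5 8 6 3))^(-1) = (0 3 6 8 5 1 2)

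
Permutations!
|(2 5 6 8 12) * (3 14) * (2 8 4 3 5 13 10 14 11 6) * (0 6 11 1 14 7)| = 22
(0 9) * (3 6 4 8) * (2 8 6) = (0 9)(2 8 3)(4 6) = [9, 1, 8, 2, 6, 5, 4, 7, 3, 0]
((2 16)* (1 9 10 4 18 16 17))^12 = ((1 9 10 4 18 16 2 17))^12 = (1 18)(2 10)(4 17)(9 16)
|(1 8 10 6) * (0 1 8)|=|(0 1)(6 8 10)|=6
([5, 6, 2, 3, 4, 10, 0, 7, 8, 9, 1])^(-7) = (0 1 5 6 10)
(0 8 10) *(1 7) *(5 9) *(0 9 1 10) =[8, 7, 2, 3, 4, 1, 6, 10, 0, 5, 9] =(0 8)(1 7 10 9 5)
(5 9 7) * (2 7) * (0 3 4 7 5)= (0 3 4 7)(2 5 9)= [3, 1, 5, 4, 7, 9, 6, 0, 8, 2]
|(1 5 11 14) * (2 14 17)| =6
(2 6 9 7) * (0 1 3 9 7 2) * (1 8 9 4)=(0 8 9 2 6 7)(1 3 4)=[8, 3, 6, 4, 1, 5, 7, 0, 9, 2]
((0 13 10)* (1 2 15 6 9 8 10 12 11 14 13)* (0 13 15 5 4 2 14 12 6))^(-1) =(0 15 14 1)(2 4 5)(6 13 10 8 9)(11 12)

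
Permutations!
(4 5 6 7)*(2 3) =[0, 1, 3, 2, 5, 6, 7, 4] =(2 3)(4 5 6 7)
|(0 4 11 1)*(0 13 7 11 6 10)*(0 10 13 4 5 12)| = 6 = |(0 5 12)(1 4 6 13 7 11)|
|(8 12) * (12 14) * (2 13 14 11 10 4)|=8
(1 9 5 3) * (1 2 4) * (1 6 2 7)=[0, 9, 4, 7, 6, 3, 2, 1, 8, 5]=(1 9 5 3 7)(2 4 6)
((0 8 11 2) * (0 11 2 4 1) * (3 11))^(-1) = (0 1 4 11 3 2 8) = ((0 8 2 3 11 4 1))^(-1)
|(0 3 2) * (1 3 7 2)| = 6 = |(0 7 2)(1 3)|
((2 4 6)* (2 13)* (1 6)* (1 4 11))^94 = (1 11 2 13 6) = ((1 6 13 2 11))^94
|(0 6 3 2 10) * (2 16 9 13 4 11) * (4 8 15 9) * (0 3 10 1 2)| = |(0 6 10 3 16 4 11)(1 2)(8 15 9 13)| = 28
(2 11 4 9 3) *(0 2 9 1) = (0 2 11 4 1)(3 9) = [2, 0, 11, 9, 1, 5, 6, 7, 8, 3, 10, 4]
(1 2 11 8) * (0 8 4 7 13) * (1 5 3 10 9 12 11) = (0 8 5 3 10 9 12 11 4 7 13)(1 2) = [8, 2, 1, 10, 7, 3, 6, 13, 5, 12, 9, 4, 11, 0]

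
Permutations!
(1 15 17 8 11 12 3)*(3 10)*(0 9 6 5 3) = [9, 15, 2, 1, 4, 3, 5, 7, 11, 6, 0, 12, 10, 13, 14, 17, 16, 8] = (0 9 6 5 3 1 15 17 8 11 12 10)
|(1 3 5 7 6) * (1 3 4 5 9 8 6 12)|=|(1 4 5 7 12)(3 9 8 6)|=20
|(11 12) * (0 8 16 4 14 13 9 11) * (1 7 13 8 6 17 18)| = |(0 6 17 18 1 7 13 9 11 12)(4 14 8 16)| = 20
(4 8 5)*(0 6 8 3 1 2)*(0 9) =(0 6 8 5 4 3 1 2 9) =[6, 2, 9, 1, 3, 4, 8, 7, 5, 0]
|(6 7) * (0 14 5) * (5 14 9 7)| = |(14)(0 9 7 6 5)| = 5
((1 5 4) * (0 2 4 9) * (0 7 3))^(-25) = (0 3 7 9 5 1 4 2)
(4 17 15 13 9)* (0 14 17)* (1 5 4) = (0 14 17 15 13 9 1 5 4) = [14, 5, 2, 3, 0, 4, 6, 7, 8, 1, 10, 11, 12, 9, 17, 13, 16, 15]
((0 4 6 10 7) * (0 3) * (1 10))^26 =(0 7 1 4 3 10 6)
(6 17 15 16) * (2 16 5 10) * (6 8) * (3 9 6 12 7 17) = (2 16 8 12 7 17 15 5 10)(3 9 6) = [0, 1, 16, 9, 4, 10, 3, 17, 12, 6, 2, 11, 7, 13, 14, 5, 8, 15]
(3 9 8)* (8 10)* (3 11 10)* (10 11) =(11)(3 9)(8 10) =[0, 1, 2, 9, 4, 5, 6, 7, 10, 3, 8, 11]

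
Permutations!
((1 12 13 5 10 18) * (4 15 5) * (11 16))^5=(1 5 13 18 15 12 10 4)(11 16)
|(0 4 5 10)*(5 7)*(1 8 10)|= 7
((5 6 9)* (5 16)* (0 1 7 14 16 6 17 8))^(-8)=(17)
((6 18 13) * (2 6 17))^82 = (2 18 17 6 13)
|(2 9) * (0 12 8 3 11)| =10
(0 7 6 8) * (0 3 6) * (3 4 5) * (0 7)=(3 6 8 4 5)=[0, 1, 2, 6, 5, 3, 8, 7, 4]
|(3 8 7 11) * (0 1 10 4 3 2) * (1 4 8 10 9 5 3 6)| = 12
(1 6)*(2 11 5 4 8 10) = (1 6)(2 11 5 4 8 10) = [0, 6, 11, 3, 8, 4, 1, 7, 10, 9, 2, 5]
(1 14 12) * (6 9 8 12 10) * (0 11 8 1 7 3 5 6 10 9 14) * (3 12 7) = [11, 0, 2, 5, 4, 6, 14, 12, 7, 1, 10, 8, 3, 13, 9] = (0 11 8 7 12 3 5 6 14 9 1)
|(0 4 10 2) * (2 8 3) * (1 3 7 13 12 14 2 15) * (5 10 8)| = 24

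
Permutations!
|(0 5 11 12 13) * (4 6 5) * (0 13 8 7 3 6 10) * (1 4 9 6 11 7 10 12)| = 12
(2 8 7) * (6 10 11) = (2 8 7)(6 10 11) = [0, 1, 8, 3, 4, 5, 10, 2, 7, 9, 11, 6]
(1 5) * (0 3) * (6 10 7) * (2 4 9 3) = (0 2 4 9 3)(1 5)(6 10 7) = [2, 5, 4, 0, 9, 1, 10, 6, 8, 3, 7]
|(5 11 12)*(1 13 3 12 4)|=7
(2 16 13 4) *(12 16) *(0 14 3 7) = (0 14 3 7)(2 12 16 13 4) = [14, 1, 12, 7, 2, 5, 6, 0, 8, 9, 10, 11, 16, 4, 3, 15, 13]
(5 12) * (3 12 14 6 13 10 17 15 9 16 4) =(3 12 5 14 6 13 10 17 15 9 16 4) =[0, 1, 2, 12, 3, 14, 13, 7, 8, 16, 17, 11, 5, 10, 6, 9, 4, 15]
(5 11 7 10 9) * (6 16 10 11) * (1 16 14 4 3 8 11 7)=[0, 16, 2, 8, 3, 6, 14, 7, 11, 5, 9, 1, 12, 13, 4, 15, 10]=(1 16 10 9 5 6 14 4 3 8 11)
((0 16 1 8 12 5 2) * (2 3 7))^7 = (0 7 5 8 16 2 3 12 1)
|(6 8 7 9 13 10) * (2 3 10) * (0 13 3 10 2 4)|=|(0 13 4)(2 10 6 8 7 9 3)|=21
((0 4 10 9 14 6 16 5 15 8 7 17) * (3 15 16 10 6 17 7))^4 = ((0 4 6 10 9 14 17)(3 15 8)(5 16))^4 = (0 9 4 14 6 17 10)(3 15 8)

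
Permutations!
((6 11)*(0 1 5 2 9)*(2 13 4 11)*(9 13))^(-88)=((0 1 5 9)(2 13 4 11 6))^(-88)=(2 4 6 13 11)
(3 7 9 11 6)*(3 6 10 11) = (3 7 9)(10 11) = [0, 1, 2, 7, 4, 5, 6, 9, 8, 3, 11, 10]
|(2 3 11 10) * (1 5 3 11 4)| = |(1 5 3 4)(2 11 10)| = 12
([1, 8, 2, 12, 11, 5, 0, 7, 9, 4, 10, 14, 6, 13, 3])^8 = (0 12 14 4 8)(1 6 3 11 9)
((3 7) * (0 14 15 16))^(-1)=((0 14 15 16)(3 7))^(-1)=(0 16 15 14)(3 7)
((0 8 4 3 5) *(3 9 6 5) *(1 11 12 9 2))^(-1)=((0 8 4 2 1 11 12 9 6 5))^(-1)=(0 5 6 9 12 11 1 2 4 8)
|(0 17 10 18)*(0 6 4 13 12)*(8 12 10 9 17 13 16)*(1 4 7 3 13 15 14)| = 24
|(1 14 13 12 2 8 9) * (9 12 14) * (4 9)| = 6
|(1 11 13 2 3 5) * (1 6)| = 7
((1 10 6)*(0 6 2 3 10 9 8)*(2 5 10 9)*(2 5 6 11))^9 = (0 3)(1 5 10 6)(2 8)(9 11)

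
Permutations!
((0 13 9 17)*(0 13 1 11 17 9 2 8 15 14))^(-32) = ((0 1 11 17 13 2 8 15 14))^(-32) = (0 13 14 17 15 11 8 1 2)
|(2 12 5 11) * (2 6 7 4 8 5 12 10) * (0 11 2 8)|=|(12)(0 11 6 7 4)(2 10 8 5)|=20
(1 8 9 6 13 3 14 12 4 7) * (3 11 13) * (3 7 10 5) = [0, 8, 2, 14, 10, 3, 7, 1, 9, 6, 5, 13, 4, 11, 12] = (1 8 9 6 7)(3 14 12 4 10 5)(11 13)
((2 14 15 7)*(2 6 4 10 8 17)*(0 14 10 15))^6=((0 14)(2 10 8 17)(4 15 7 6))^6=(2 8)(4 7)(6 15)(10 17)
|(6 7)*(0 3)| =|(0 3)(6 7)| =2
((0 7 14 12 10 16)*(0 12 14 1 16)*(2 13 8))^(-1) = ((0 7 1 16 12 10)(2 13 8))^(-1) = (0 10 12 16 1 7)(2 8 13)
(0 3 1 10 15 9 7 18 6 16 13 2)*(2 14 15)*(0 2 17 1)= (0 3)(1 10 17)(6 16 13 14 15 9 7 18)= [3, 10, 2, 0, 4, 5, 16, 18, 8, 7, 17, 11, 12, 14, 15, 9, 13, 1, 6]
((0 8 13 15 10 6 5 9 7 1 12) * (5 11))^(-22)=(0 13 10 11 9 1)(5 7 12 8 15 6)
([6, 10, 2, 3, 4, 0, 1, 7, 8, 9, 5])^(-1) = [5, 6, 2, 3, 4, 10, 0, 7, 8, 9, 1]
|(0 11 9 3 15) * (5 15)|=|(0 11 9 3 5 15)|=6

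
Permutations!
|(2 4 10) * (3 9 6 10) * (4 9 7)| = |(2 9 6 10)(3 7 4)| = 12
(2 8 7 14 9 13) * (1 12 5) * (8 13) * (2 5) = (1 12 2 13 5)(7 14 9 8) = [0, 12, 13, 3, 4, 1, 6, 14, 7, 8, 10, 11, 2, 5, 9]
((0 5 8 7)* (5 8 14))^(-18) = ((0 8 7)(5 14))^(-18) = (14)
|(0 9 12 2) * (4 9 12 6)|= |(0 12 2)(4 9 6)|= 3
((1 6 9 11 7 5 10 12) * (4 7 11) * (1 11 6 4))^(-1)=((1 4 7 5 10 12 11 6 9))^(-1)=(1 9 6 11 12 10 5 7 4)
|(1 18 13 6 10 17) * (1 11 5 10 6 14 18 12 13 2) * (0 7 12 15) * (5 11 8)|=36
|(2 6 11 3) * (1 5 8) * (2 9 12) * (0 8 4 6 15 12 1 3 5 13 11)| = 30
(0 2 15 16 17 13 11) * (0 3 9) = (0 2 15 16 17 13 11 3 9) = [2, 1, 15, 9, 4, 5, 6, 7, 8, 0, 10, 3, 12, 11, 14, 16, 17, 13]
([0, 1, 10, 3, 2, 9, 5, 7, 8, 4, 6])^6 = [0, 1, 2, 3, 4, 5, 6, 7, 8, 9, 10]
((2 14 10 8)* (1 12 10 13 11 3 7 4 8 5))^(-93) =((1 12 10 5)(2 14 13 11 3 7 4 8))^(-93) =(1 5 10 12)(2 11 4 14 3 8 13 7)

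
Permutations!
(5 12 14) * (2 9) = (2 9)(5 12 14) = [0, 1, 9, 3, 4, 12, 6, 7, 8, 2, 10, 11, 14, 13, 5]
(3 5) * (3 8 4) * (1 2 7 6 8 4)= (1 2 7 6 8)(3 5 4)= [0, 2, 7, 5, 3, 4, 8, 6, 1]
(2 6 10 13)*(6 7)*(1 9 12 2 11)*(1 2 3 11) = [0, 9, 7, 11, 4, 5, 10, 6, 8, 12, 13, 2, 3, 1] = (1 9 12 3 11 2 7 6 10 13)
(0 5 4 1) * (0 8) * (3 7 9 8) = [5, 3, 2, 7, 1, 4, 6, 9, 0, 8] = (0 5 4 1 3 7 9 8)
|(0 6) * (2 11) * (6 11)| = |(0 11 2 6)| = 4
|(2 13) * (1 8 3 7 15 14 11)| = 14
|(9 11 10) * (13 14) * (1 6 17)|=6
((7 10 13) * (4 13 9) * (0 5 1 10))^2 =(0 1 9 13)(4 7 5 10)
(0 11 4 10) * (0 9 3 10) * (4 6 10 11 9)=(0 9 3 11 6 10 4)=[9, 1, 2, 11, 0, 5, 10, 7, 8, 3, 4, 6]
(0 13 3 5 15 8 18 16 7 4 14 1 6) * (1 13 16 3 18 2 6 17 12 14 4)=[16, 17, 6, 5, 4, 15, 0, 1, 2, 9, 10, 11, 14, 18, 13, 8, 7, 12, 3]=(0 16 7 1 17 12 14 13 18 3 5 15 8 2 6)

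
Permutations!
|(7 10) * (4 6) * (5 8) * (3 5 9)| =|(3 5 8 9)(4 6)(7 10)| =4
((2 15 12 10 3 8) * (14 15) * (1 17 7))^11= ((1 17 7)(2 14 15 12 10 3 8))^11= (1 7 17)(2 10 14 3 15 8 12)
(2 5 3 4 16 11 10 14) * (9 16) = (2 5 3 4 9 16 11 10 14) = [0, 1, 5, 4, 9, 3, 6, 7, 8, 16, 14, 10, 12, 13, 2, 15, 11]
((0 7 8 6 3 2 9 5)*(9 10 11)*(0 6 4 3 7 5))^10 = (0 9 11 10 2 3 4 8 7 6 5)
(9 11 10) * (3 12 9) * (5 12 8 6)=(3 8 6 5 12 9 11 10)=[0, 1, 2, 8, 4, 12, 5, 7, 6, 11, 3, 10, 9]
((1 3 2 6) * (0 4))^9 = (0 4)(1 3 2 6)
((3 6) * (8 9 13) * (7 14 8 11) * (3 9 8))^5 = (3 7 13 6 14 11 9)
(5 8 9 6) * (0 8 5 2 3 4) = (0 8 9 6 2 3 4) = [8, 1, 3, 4, 0, 5, 2, 7, 9, 6]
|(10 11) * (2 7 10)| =4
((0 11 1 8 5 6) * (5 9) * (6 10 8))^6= ((0 11 1 6)(5 10 8 9))^6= (0 1)(5 8)(6 11)(9 10)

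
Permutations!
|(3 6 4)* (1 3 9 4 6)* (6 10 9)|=4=|(1 3)(4 6 10 9)|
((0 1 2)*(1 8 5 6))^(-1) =((0 8 5 6 1 2))^(-1) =(0 2 1 6 5 8)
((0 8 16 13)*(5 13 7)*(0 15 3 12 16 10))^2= ((0 8 10)(3 12 16 7 5 13 15))^2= (0 10 8)(3 16 5 15 12 7 13)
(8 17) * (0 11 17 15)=(0 11 17 8 15)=[11, 1, 2, 3, 4, 5, 6, 7, 15, 9, 10, 17, 12, 13, 14, 0, 16, 8]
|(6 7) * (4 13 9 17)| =|(4 13 9 17)(6 7)| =4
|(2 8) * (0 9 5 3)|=|(0 9 5 3)(2 8)|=4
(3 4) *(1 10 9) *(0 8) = [8, 10, 2, 4, 3, 5, 6, 7, 0, 1, 9] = (0 8)(1 10 9)(3 4)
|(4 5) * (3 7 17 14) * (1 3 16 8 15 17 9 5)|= 30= |(1 3 7 9 5 4)(8 15 17 14 16)|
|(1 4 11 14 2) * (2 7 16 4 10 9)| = 20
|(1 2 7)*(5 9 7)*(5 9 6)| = |(1 2 9 7)(5 6)| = 4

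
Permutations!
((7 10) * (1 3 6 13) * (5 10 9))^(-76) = (13)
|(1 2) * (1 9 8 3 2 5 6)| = |(1 5 6)(2 9 8 3)| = 12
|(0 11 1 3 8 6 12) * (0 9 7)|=9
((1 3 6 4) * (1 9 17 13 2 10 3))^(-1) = ((2 10 3 6 4 9 17 13))^(-1) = (2 13 17 9 4 6 3 10)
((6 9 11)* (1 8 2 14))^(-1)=(1 14 2 8)(6 11 9)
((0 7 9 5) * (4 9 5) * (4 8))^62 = ((0 7 5)(4 9 8))^62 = (0 5 7)(4 8 9)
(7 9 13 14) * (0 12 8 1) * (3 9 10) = (0 12 8 1)(3 9 13 14 7 10) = [12, 0, 2, 9, 4, 5, 6, 10, 1, 13, 3, 11, 8, 14, 7]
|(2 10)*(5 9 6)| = |(2 10)(5 9 6)| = 6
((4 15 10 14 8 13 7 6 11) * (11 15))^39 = (4 11)(6 8 15 13 10 7 14) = ((4 11)(6 15 10 14 8 13 7))^39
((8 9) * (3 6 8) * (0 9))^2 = ((0 9 3 6 8))^2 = (0 3 8 9 6)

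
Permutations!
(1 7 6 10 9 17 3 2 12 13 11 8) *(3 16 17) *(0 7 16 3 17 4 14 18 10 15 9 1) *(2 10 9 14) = (0 7 6 15 14 18 9 17 3 10 1 16 4 2 12 13 11 8) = [7, 16, 12, 10, 2, 5, 15, 6, 0, 17, 1, 8, 13, 11, 18, 14, 4, 3, 9]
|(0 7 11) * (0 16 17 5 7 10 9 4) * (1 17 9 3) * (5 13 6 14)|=|(0 10 3 1 17 13 6 14 5 7 11 16 9 4)|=14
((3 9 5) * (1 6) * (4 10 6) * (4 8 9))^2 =(1 9 3 10)(4 6 8 5)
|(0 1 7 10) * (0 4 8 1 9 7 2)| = 8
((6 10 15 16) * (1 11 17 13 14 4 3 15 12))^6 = ((1 11 17 13 14 4 3 15 16 6 10 12))^6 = (1 3)(4 12)(6 13)(10 14)(11 15)(16 17)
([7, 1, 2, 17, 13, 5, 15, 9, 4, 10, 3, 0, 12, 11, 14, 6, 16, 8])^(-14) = [8, 1, 2, 0, 10, 5, 6, 4, 9, 13, 11, 17, 12, 3, 14, 15, 16, 7]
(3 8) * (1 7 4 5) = (1 7 4 5)(3 8) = [0, 7, 2, 8, 5, 1, 6, 4, 3]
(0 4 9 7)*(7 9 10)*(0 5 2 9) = (0 4 10 7 5 2 9) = [4, 1, 9, 3, 10, 2, 6, 5, 8, 0, 7]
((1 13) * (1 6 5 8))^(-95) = ((1 13 6 5 8))^(-95) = (13)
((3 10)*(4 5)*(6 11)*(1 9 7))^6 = (11) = ((1 9 7)(3 10)(4 5)(6 11))^6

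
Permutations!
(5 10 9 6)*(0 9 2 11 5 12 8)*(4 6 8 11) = [9, 1, 4, 3, 6, 10, 12, 7, 0, 8, 2, 5, 11] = (0 9 8)(2 4 6 12 11 5 10)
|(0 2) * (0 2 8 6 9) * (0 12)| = 5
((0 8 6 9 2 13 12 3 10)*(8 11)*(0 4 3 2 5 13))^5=(0 5 11 13 8 12 6 2 9)(3 4 10)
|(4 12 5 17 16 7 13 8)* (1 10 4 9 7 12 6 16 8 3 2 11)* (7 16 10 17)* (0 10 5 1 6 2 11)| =|(0 10 4 2)(1 17 8 9 16 12)(3 11 6 5 7 13)| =12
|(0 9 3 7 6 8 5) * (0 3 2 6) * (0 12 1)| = 10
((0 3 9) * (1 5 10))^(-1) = ((0 3 9)(1 5 10))^(-1) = (0 9 3)(1 10 5)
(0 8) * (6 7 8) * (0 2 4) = [6, 1, 4, 3, 0, 5, 7, 8, 2] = (0 6 7 8 2 4)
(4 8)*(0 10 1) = (0 10 1)(4 8) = [10, 0, 2, 3, 8, 5, 6, 7, 4, 9, 1]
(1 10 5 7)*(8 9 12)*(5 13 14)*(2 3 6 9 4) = (1 10 13 14 5 7)(2 3 6 9 12 8 4) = [0, 10, 3, 6, 2, 7, 9, 1, 4, 12, 13, 11, 8, 14, 5]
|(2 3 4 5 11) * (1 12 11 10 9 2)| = |(1 12 11)(2 3 4 5 10 9)| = 6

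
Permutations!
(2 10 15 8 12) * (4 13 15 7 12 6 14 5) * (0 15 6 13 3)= (0 15 8 13 6 14 5 4 3)(2 10 7 12)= [15, 1, 10, 0, 3, 4, 14, 12, 13, 9, 7, 11, 2, 6, 5, 8]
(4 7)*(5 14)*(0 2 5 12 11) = [2, 1, 5, 3, 7, 14, 6, 4, 8, 9, 10, 0, 11, 13, 12] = (0 2 5 14 12 11)(4 7)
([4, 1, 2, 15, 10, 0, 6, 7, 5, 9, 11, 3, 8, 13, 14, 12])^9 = [0, 1, 2, 3, 4, 5, 6, 7, 8, 9, 10, 11, 12, 13, 14, 15]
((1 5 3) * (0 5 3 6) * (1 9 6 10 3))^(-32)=(0 9 10)(3 5 6)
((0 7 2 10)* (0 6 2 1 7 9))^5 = (0 9)(1 7)(2 6 10)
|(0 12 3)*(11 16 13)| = |(0 12 3)(11 16 13)| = 3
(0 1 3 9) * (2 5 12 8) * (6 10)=(0 1 3 9)(2 5 12 8)(6 10)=[1, 3, 5, 9, 4, 12, 10, 7, 2, 0, 6, 11, 8]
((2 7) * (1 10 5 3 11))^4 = ((1 10 5 3 11)(2 7))^4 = (1 11 3 5 10)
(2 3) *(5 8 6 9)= (2 3)(5 8 6 9)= [0, 1, 3, 2, 4, 8, 9, 7, 6, 5]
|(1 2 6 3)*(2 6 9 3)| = 5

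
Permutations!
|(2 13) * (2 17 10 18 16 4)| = |(2 13 17 10 18 16 4)| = 7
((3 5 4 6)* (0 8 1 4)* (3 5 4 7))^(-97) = (0 5 6 4 3 7 1 8)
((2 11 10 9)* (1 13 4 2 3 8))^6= (1 9 2)(3 11 13)(4 8 10)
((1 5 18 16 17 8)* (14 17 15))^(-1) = (1 8 17 14 15 16 18 5)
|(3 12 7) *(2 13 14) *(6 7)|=|(2 13 14)(3 12 6 7)|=12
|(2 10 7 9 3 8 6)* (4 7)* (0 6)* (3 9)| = |(0 6 2 10 4 7 3 8)| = 8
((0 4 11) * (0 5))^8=((0 4 11 5))^8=(11)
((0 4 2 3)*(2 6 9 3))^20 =((0 4 6 9 3))^20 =(9)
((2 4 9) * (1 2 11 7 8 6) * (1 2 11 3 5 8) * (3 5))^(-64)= ((1 11 7)(2 4 9 5 8 6))^(-64)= (1 7 11)(2 9 8)(4 5 6)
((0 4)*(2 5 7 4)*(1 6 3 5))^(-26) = (0 7 3 1)(2 4 5 6)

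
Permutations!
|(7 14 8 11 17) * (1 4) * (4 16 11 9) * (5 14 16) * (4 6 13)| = 8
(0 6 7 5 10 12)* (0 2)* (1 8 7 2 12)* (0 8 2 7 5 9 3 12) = (0 6 7 9 3 12)(1 2 8 5 10) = [6, 2, 8, 12, 4, 10, 7, 9, 5, 3, 1, 11, 0]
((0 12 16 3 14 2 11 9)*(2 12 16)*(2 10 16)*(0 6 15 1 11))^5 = (16)(0 2)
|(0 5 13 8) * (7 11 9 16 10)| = |(0 5 13 8)(7 11 9 16 10)| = 20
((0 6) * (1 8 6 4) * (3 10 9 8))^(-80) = (10)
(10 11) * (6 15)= (6 15)(10 11)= [0, 1, 2, 3, 4, 5, 15, 7, 8, 9, 11, 10, 12, 13, 14, 6]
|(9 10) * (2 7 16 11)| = |(2 7 16 11)(9 10)| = 4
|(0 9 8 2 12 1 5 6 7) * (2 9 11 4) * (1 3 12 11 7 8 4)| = |(0 7)(1 5 6 8 9 4 2 11)(3 12)| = 8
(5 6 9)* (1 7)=[0, 7, 2, 3, 4, 6, 9, 1, 8, 5]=(1 7)(5 6 9)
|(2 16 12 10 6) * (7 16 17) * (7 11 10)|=15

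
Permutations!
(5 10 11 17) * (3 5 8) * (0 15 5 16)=(0 15 5 10 11 17 8 3 16)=[15, 1, 2, 16, 4, 10, 6, 7, 3, 9, 11, 17, 12, 13, 14, 5, 0, 8]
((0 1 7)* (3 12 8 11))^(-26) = ((0 1 7)(3 12 8 11))^(-26) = (0 1 7)(3 8)(11 12)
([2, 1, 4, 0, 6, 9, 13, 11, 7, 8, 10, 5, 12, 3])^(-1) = [3, 1, 0, 13, 2, 11, 4, 8, 9, 5, 10, 7, 12, 6]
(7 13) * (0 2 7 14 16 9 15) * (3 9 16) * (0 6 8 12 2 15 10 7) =(16)(0 15 6 8 12 2)(3 9 10 7 13 14) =[15, 1, 0, 9, 4, 5, 8, 13, 12, 10, 7, 11, 2, 14, 3, 6, 16]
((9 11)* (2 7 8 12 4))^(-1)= (2 4 12 8 7)(9 11)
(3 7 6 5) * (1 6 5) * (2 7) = [0, 6, 7, 2, 4, 3, 1, 5] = (1 6)(2 7 5 3)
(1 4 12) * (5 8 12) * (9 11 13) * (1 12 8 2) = (1 4 5 2)(9 11 13) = [0, 4, 1, 3, 5, 2, 6, 7, 8, 11, 10, 13, 12, 9]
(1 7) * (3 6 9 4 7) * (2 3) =(1 2 3 6 9 4 7) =[0, 2, 3, 6, 7, 5, 9, 1, 8, 4]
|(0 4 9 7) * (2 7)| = |(0 4 9 2 7)| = 5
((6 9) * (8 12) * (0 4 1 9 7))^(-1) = (0 7 6 9 1 4)(8 12)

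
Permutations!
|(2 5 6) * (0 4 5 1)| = |(0 4 5 6 2 1)| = 6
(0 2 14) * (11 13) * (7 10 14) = (0 2 7 10 14)(11 13) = [2, 1, 7, 3, 4, 5, 6, 10, 8, 9, 14, 13, 12, 11, 0]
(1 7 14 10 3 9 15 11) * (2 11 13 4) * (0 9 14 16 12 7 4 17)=(0 9 15 13 17)(1 4 2 11)(3 14 10)(7 16 12)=[9, 4, 11, 14, 2, 5, 6, 16, 8, 15, 3, 1, 7, 17, 10, 13, 12, 0]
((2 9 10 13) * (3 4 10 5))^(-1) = (2 13 10 4 3 5 9)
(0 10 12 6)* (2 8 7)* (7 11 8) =[10, 1, 7, 3, 4, 5, 0, 2, 11, 9, 12, 8, 6] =(0 10 12 6)(2 7)(8 11)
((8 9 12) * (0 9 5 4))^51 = ((0 9 12 8 5 4))^51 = (0 8)(4 12)(5 9)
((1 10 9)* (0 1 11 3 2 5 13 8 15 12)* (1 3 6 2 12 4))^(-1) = ((0 3 12)(1 10 9 11 6 2 5 13 8 15 4))^(-1) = (0 12 3)(1 4 15 8 13 5 2 6 11 9 10)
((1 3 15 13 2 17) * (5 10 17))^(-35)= ((1 3 15 13 2 5 10 17))^(-35)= (1 5 15 17 2 3 10 13)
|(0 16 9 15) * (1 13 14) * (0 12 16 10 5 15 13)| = |(0 10 5 15 12 16 9 13 14 1)| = 10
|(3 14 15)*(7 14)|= |(3 7 14 15)|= 4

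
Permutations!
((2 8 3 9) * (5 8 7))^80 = (2 5 3)(7 8 9)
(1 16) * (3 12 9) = (1 16)(3 12 9) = [0, 16, 2, 12, 4, 5, 6, 7, 8, 3, 10, 11, 9, 13, 14, 15, 1]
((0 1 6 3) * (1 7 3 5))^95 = ((0 7 3)(1 6 5))^95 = (0 3 7)(1 5 6)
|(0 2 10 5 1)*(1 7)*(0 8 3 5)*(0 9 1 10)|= |(0 2)(1 8 3 5 7 10 9)|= 14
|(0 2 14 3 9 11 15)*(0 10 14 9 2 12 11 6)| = |(0 12 11 15 10 14 3 2 9 6)| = 10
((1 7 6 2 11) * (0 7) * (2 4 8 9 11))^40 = ((0 7 6 4 8 9 11 1))^40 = (11)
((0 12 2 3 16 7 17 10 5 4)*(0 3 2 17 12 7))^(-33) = (0 17 4)(3 7 10)(5 16 12)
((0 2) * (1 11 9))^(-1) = (0 2)(1 9 11)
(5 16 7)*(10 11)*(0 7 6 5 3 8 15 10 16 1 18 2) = (0 7 3 8 15 10 11 16 6 5 1 18 2) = [7, 18, 0, 8, 4, 1, 5, 3, 15, 9, 11, 16, 12, 13, 14, 10, 6, 17, 2]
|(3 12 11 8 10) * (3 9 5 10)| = |(3 12 11 8)(5 10 9)| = 12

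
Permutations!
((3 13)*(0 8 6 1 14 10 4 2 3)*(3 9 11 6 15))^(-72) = ((0 8 15 3 13)(1 14 10 4 2 9 11 6))^(-72) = (0 3 8 13 15)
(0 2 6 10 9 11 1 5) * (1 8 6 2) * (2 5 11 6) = (0 1 11 8 2 5)(6 10 9) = [1, 11, 5, 3, 4, 0, 10, 7, 2, 6, 9, 8]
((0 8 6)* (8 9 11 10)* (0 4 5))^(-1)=(0 5 4 6 8 10 11 9)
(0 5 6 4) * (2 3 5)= (0 2 3 5 6 4)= [2, 1, 3, 5, 0, 6, 4]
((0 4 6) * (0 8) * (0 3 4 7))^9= ((0 7)(3 4 6 8))^9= (0 7)(3 4 6 8)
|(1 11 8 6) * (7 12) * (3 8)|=10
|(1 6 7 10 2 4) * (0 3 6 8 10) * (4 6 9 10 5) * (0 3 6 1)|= 11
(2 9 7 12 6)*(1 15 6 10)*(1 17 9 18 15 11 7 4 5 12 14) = (1 11 7 14)(2 18 15 6)(4 5 12 10 17 9) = [0, 11, 18, 3, 5, 12, 2, 14, 8, 4, 17, 7, 10, 13, 1, 6, 16, 9, 15]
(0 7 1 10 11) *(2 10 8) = [7, 8, 10, 3, 4, 5, 6, 1, 2, 9, 11, 0] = (0 7 1 8 2 10 11)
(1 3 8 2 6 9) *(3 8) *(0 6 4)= (0 6 9 1 8 2 4)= [6, 8, 4, 3, 0, 5, 9, 7, 2, 1]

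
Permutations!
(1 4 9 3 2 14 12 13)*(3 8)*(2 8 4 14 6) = [0, 14, 6, 8, 9, 5, 2, 7, 3, 4, 10, 11, 13, 1, 12] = (1 14 12 13)(2 6)(3 8)(4 9)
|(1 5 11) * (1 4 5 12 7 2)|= 12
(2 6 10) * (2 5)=(2 6 10 5)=[0, 1, 6, 3, 4, 2, 10, 7, 8, 9, 5]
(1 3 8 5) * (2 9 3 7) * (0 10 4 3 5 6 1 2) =(0 10 4 3 8 6 1 7)(2 9 5) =[10, 7, 9, 8, 3, 2, 1, 0, 6, 5, 4]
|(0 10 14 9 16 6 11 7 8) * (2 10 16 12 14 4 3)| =|(0 16 6 11 7 8)(2 10 4 3)(9 12 14)| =12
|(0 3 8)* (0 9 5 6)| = |(0 3 8 9 5 6)| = 6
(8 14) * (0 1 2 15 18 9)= (0 1 2 15 18 9)(8 14)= [1, 2, 15, 3, 4, 5, 6, 7, 14, 0, 10, 11, 12, 13, 8, 18, 16, 17, 9]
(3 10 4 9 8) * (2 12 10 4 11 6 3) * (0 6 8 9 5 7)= (0 6 3 4 5 7)(2 12 10 11 8)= [6, 1, 12, 4, 5, 7, 3, 0, 2, 9, 11, 8, 10]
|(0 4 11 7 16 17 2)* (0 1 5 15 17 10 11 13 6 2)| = |(0 4 13 6 2 1 5 15 17)(7 16 10 11)| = 36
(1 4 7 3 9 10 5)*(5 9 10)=(1 4 7 3 10 9 5)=[0, 4, 2, 10, 7, 1, 6, 3, 8, 5, 9]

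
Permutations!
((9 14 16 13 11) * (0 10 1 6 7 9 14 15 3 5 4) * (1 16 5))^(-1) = ((0 10 16 13 11 14 5 4)(1 6 7 9 15 3))^(-1) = (0 4 5 14 11 13 16 10)(1 3 15 9 7 6)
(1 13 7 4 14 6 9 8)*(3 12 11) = (1 13 7 4 14 6 9 8)(3 12 11) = [0, 13, 2, 12, 14, 5, 9, 4, 1, 8, 10, 3, 11, 7, 6]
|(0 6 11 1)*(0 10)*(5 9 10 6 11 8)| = |(0 11 1 6 8 5 9 10)| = 8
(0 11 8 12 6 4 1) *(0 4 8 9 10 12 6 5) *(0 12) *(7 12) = (0 11 9 10)(1 4)(5 7 12)(6 8) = [11, 4, 2, 3, 1, 7, 8, 12, 6, 10, 0, 9, 5]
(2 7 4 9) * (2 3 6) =(2 7 4 9 3 6) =[0, 1, 7, 6, 9, 5, 2, 4, 8, 3]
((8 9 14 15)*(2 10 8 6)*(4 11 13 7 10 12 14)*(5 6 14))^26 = (15)(2 5)(4 8 7 11 9 10 13)(6 12)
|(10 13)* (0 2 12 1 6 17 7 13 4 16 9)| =12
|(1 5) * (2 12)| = |(1 5)(2 12)| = 2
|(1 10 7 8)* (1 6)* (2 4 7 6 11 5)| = 6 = |(1 10 6)(2 4 7 8 11 5)|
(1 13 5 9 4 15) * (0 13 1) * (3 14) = (0 13 5 9 4 15)(3 14) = [13, 1, 2, 14, 15, 9, 6, 7, 8, 4, 10, 11, 12, 5, 3, 0]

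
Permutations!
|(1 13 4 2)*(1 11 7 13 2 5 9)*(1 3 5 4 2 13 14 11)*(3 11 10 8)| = |(1 13 2)(3 5 9 11 7 14 10 8)| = 24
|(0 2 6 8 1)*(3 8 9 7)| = 8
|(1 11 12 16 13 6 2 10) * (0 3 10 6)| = |(0 3 10 1 11 12 16 13)(2 6)| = 8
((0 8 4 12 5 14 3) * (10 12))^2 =(0 4 12 14)(3 8 10 5)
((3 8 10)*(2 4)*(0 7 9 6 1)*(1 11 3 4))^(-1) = (0 1 2 4 10 8 3 11 6 9 7)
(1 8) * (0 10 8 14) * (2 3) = (0 10 8 1 14)(2 3) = [10, 14, 3, 2, 4, 5, 6, 7, 1, 9, 8, 11, 12, 13, 0]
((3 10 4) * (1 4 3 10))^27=((1 4 10 3))^27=(1 3 10 4)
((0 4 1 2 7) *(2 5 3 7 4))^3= (0 1 7 4 3 2 5)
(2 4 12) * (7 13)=(2 4 12)(7 13)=[0, 1, 4, 3, 12, 5, 6, 13, 8, 9, 10, 11, 2, 7]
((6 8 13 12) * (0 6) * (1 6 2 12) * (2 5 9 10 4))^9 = (0 9 4 12 5 10 2)(1 6 8 13)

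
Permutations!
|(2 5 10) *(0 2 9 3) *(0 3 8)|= 6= |(0 2 5 10 9 8)|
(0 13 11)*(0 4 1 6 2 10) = (0 13 11 4 1 6 2 10) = [13, 6, 10, 3, 1, 5, 2, 7, 8, 9, 0, 4, 12, 11]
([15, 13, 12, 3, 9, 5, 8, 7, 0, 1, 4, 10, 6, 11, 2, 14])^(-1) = [8, 9, 14, 3, 10, 5, 12, 7, 6, 4, 11, 13, 2, 1, 15, 0]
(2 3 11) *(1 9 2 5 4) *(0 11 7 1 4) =[11, 9, 3, 7, 4, 0, 6, 1, 8, 2, 10, 5] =(0 11 5)(1 9 2 3 7)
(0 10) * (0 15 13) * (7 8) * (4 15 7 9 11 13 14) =(0 10 7 8 9 11 13)(4 15 14) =[10, 1, 2, 3, 15, 5, 6, 8, 9, 11, 7, 13, 12, 0, 4, 14]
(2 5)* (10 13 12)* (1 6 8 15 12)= [0, 6, 5, 3, 4, 2, 8, 7, 15, 9, 13, 11, 10, 1, 14, 12]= (1 6 8 15 12 10 13)(2 5)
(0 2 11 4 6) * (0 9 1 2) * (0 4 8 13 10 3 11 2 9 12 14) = (0 4 6 12 14)(1 9)(3 11 8 13 10) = [4, 9, 2, 11, 6, 5, 12, 7, 13, 1, 3, 8, 14, 10, 0]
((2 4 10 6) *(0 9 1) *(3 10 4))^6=(2 10)(3 6)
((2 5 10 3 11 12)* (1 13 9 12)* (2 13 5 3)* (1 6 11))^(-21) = ((1 5 10 2 3)(6 11)(9 12 13))^(-21) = (13)(1 3 2 10 5)(6 11)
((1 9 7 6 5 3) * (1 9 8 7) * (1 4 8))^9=(3 4 7 5 9 8 6)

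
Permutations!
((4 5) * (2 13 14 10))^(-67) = ((2 13 14 10)(4 5))^(-67) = (2 13 14 10)(4 5)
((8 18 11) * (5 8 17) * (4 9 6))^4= (4 9 6)(5 17 11 18 8)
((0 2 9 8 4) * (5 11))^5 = (5 11)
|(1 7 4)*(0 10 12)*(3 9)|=6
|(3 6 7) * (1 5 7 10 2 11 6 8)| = |(1 5 7 3 8)(2 11 6 10)| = 20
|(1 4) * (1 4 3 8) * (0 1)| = 4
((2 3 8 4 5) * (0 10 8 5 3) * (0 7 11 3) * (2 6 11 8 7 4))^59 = ((0 10 7 8 2 4)(3 5 6 11))^59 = (0 4 2 8 7 10)(3 11 6 5)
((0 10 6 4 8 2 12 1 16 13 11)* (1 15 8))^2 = (0 6 1 13)(2 15)(4 16 11 10)(8 12)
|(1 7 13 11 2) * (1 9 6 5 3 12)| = |(1 7 13 11 2 9 6 5 3 12)| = 10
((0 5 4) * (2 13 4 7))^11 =((0 5 7 2 13 4))^11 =(0 4 13 2 7 5)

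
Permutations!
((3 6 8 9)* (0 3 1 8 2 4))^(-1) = ((0 3 6 2 4)(1 8 9))^(-1) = (0 4 2 6 3)(1 9 8)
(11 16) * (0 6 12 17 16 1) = (0 6 12 17 16 11 1) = [6, 0, 2, 3, 4, 5, 12, 7, 8, 9, 10, 1, 17, 13, 14, 15, 11, 16]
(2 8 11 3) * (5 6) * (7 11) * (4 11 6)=(2 8 7 6 5 4 11 3)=[0, 1, 8, 2, 11, 4, 5, 6, 7, 9, 10, 3]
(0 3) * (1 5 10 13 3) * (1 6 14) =[6, 5, 2, 0, 4, 10, 14, 7, 8, 9, 13, 11, 12, 3, 1] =(0 6 14 1 5 10 13 3)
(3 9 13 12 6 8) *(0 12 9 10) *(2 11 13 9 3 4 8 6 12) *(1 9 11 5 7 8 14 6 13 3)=[2, 9, 5, 10, 14, 7, 13, 8, 4, 11, 0, 3, 12, 1, 6]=(0 2 5 7 8 4 14 6 13 1 9 11 3 10)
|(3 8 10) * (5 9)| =|(3 8 10)(5 9)| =6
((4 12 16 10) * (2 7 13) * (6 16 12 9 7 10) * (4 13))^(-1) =((2 10 13)(4 9 7)(6 16))^(-1) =(2 13 10)(4 7 9)(6 16)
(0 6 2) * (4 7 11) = (0 6 2)(4 7 11) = [6, 1, 0, 3, 7, 5, 2, 11, 8, 9, 10, 4]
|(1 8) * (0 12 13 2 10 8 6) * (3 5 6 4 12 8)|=|(0 8 1 4 12 13 2 10 3 5 6)|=11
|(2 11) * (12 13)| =2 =|(2 11)(12 13)|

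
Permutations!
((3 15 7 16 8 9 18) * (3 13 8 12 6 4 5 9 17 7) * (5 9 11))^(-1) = ((3 15)(4 9 18 13 8 17 7 16 12 6)(5 11))^(-1) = (3 15)(4 6 12 16 7 17 8 13 18 9)(5 11)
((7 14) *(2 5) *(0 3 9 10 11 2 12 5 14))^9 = ((0 3 9 10 11 2 14 7)(5 12))^9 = (0 3 9 10 11 2 14 7)(5 12)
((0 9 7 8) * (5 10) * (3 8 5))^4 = (0 10 9 3 7 8 5)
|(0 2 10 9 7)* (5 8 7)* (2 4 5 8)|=|(0 4 5 2 10 9 8 7)|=8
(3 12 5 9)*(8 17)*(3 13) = [0, 1, 2, 12, 4, 9, 6, 7, 17, 13, 10, 11, 5, 3, 14, 15, 16, 8] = (3 12 5 9 13)(8 17)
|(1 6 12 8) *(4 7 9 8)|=7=|(1 6 12 4 7 9 8)|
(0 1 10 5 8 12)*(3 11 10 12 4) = (0 1 12)(3 11 10 5 8 4) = [1, 12, 2, 11, 3, 8, 6, 7, 4, 9, 5, 10, 0]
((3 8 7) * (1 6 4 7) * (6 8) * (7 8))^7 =(1 7 3 6 4 8)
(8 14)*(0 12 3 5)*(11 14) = (0 12 3 5)(8 11 14) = [12, 1, 2, 5, 4, 0, 6, 7, 11, 9, 10, 14, 3, 13, 8]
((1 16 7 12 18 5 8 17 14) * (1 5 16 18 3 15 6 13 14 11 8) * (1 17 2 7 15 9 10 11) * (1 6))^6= (1 16)(2 11 9 12)(3 7 8 10)(5 17 6 13 14)(15 18)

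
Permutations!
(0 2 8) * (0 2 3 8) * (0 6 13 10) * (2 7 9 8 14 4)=(0 3 14 4 2 6 13 10)(7 9 8)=[3, 1, 6, 14, 2, 5, 13, 9, 7, 8, 0, 11, 12, 10, 4]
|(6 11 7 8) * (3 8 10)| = |(3 8 6 11 7 10)| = 6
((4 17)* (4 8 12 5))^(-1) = (4 5 12 8 17)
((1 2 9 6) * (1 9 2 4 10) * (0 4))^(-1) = (0 1 10 4)(6 9)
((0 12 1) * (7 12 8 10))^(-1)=((0 8 10 7 12 1))^(-1)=(0 1 12 7 10 8)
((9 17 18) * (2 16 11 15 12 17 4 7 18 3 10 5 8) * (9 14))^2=(2 11 12 3 5)(4 18 9 7 14)(8 16 15 17 10)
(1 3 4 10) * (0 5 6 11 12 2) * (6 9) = (0 5 9 6 11 12 2)(1 3 4 10) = [5, 3, 0, 4, 10, 9, 11, 7, 8, 6, 1, 12, 2]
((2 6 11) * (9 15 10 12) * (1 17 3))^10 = (1 17 3)(2 6 11)(9 10)(12 15)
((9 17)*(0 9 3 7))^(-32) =((0 9 17 3 7))^(-32) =(0 3 9 7 17)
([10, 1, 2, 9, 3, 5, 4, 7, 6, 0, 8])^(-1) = [9, 1, 2, 4, 6, 5, 8, 7, 10, 3, 0]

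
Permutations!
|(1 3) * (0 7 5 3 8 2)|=7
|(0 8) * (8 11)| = 3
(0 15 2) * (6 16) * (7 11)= [15, 1, 0, 3, 4, 5, 16, 11, 8, 9, 10, 7, 12, 13, 14, 2, 6]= (0 15 2)(6 16)(7 11)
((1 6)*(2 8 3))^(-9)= ((1 6)(2 8 3))^(-9)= (8)(1 6)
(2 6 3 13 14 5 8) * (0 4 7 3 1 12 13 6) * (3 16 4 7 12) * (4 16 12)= (16)(0 7 12 13 14 5 8 2)(1 3 6)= [7, 3, 0, 6, 4, 8, 1, 12, 2, 9, 10, 11, 13, 14, 5, 15, 16]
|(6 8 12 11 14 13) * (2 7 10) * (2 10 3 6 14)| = 14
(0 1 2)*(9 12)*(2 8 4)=(0 1 8 4 2)(9 12)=[1, 8, 0, 3, 2, 5, 6, 7, 4, 12, 10, 11, 9]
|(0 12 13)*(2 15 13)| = 5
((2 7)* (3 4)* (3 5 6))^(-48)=((2 7)(3 4 5 6))^(-48)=(7)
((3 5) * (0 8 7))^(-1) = ((0 8 7)(3 5))^(-1) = (0 7 8)(3 5)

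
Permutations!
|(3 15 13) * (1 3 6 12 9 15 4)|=15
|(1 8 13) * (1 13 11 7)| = |(13)(1 8 11 7)| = 4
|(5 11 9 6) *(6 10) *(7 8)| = 10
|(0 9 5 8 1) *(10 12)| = 10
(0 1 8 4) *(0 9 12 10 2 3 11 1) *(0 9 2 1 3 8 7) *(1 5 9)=[1, 7, 8, 11, 2, 9, 6, 0, 4, 12, 5, 3, 10]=(0 1 7)(2 8 4)(3 11)(5 9 12 10)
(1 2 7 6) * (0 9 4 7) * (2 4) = (0 9 2)(1 4 7 6) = [9, 4, 0, 3, 7, 5, 1, 6, 8, 2]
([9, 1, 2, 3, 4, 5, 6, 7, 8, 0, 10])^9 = (10)(0 9)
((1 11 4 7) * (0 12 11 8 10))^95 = (0 10 8 1 7 4 11 12)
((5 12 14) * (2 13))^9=((2 13)(5 12 14))^9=(14)(2 13)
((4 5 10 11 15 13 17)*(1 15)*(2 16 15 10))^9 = (2 15 17 5 16 13 4)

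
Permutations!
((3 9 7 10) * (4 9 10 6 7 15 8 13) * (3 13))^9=((3 10 13 4 9 15 8)(6 7))^9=(3 13 9 8 10 4 15)(6 7)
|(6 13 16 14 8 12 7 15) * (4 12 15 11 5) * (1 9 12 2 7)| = |(1 9 12)(2 7 11 5 4)(6 13 16 14 8 15)| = 30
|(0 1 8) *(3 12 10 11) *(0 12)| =|(0 1 8 12 10 11 3)| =7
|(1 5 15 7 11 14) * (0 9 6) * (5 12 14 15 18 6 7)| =|(0 9 7 11 15 5 18 6)(1 12 14)| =24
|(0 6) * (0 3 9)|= 4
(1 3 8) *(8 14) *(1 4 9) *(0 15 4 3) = (0 15 4 9 1)(3 14 8) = [15, 0, 2, 14, 9, 5, 6, 7, 3, 1, 10, 11, 12, 13, 8, 4]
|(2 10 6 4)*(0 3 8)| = |(0 3 8)(2 10 6 4)| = 12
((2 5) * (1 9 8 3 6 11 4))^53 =(1 6 9 11 8 4 3)(2 5)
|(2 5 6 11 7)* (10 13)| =|(2 5 6 11 7)(10 13)| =10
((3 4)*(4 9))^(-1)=(3 4 9)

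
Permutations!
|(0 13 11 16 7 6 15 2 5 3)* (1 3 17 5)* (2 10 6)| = 24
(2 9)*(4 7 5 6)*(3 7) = (2 9)(3 7 5 6 4) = [0, 1, 9, 7, 3, 6, 4, 5, 8, 2]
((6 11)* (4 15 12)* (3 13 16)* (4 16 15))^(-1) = (3 16 12 15 13)(6 11)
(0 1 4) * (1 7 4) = (0 7 4) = [7, 1, 2, 3, 0, 5, 6, 4]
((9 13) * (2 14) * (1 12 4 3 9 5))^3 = (1 3 5 4 13 12 9)(2 14)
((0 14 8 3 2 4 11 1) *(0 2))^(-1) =(0 3 8 14)(1 11 4 2)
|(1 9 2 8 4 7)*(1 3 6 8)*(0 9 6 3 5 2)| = |(0 9)(1 6 8 4 7 5 2)| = 14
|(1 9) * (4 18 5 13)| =|(1 9)(4 18 5 13)| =4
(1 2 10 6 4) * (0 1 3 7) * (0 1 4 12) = [4, 2, 10, 7, 3, 5, 12, 1, 8, 9, 6, 11, 0] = (0 4 3 7 1 2 10 6 12)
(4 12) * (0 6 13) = (0 6 13)(4 12) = [6, 1, 2, 3, 12, 5, 13, 7, 8, 9, 10, 11, 4, 0]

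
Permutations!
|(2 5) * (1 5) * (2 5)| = 2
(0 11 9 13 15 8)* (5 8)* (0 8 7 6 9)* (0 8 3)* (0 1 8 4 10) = (0 11 4 10)(1 8 3)(5 7 6 9 13 15) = [11, 8, 2, 1, 10, 7, 9, 6, 3, 13, 0, 4, 12, 15, 14, 5]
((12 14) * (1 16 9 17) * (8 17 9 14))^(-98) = (1 8 14)(12 16 17)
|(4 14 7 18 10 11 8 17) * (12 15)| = 8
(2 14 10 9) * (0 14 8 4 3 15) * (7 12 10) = (0 14 7 12 10 9 2 8 4 3 15) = [14, 1, 8, 15, 3, 5, 6, 12, 4, 2, 9, 11, 10, 13, 7, 0]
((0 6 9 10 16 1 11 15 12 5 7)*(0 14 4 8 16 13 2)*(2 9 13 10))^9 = (0 2 9 13 6)(1 16 8 4 14 7 5 12 15 11)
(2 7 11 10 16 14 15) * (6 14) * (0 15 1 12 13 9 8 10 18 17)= (0 15 2 7 11 18 17)(1 12 13 9 8 10 16 6 14)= [15, 12, 7, 3, 4, 5, 14, 11, 10, 8, 16, 18, 13, 9, 1, 2, 6, 0, 17]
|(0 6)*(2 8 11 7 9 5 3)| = |(0 6)(2 8 11 7 9 5 3)| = 14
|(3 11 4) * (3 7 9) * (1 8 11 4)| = 12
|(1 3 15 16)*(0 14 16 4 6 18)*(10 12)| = |(0 14 16 1 3 15 4 6 18)(10 12)| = 18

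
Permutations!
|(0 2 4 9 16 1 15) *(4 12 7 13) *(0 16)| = |(0 2 12 7 13 4 9)(1 15 16)| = 21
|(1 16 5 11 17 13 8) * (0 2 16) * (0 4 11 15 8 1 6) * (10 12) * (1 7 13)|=|(0 2 16 5 15 8 6)(1 4 11 17)(7 13)(10 12)|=28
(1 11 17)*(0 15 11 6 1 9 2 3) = (0 15 11 17 9 2 3)(1 6) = [15, 6, 3, 0, 4, 5, 1, 7, 8, 2, 10, 17, 12, 13, 14, 11, 16, 9]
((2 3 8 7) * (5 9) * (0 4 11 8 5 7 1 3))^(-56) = (0 1 7 11 5)(2 8 9 4 3)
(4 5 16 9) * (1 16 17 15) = (1 16 9 4 5 17 15) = [0, 16, 2, 3, 5, 17, 6, 7, 8, 4, 10, 11, 12, 13, 14, 1, 9, 15]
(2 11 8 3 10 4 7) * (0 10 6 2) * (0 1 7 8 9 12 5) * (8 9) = (0 10 4 9 12 5)(1 7)(2 11 8 3 6) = [10, 7, 11, 6, 9, 0, 2, 1, 3, 12, 4, 8, 5]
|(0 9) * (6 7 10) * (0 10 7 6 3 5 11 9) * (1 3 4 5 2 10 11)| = 6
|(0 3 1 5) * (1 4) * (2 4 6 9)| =|(0 3 6 9 2 4 1 5)| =8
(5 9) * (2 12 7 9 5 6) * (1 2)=(1 2 12 7 9 6)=[0, 2, 12, 3, 4, 5, 1, 9, 8, 6, 10, 11, 7]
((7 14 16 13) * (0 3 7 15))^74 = ((0 3 7 14 16 13 15))^74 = (0 16 3 13 7 15 14)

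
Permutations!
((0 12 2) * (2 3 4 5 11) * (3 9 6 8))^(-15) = (0 3)(2 8)(4 12)(5 9)(6 11)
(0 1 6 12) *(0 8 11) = [1, 6, 2, 3, 4, 5, 12, 7, 11, 9, 10, 0, 8] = (0 1 6 12 8 11)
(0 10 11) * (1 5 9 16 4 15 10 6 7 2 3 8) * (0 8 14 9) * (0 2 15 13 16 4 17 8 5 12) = [6, 12, 3, 14, 13, 2, 7, 15, 1, 4, 11, 5, 0, 16, 9, 10, 17, 8] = (0 6 7 15 10 11 5 2 3 14 9 4 13 16 17 8 1 12)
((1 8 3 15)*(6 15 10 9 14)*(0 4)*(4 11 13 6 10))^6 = (0 8 6)(1 13 4)(3 15 11)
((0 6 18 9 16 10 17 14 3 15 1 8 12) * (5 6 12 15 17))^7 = ((0 12)(1 8 15)(3 17 14)(5 6 18 9 16 10))^7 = (0 12)(1 8 15)(3 17 14)(5 6 18 9 16 10)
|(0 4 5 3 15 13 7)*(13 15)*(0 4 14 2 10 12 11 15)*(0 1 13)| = 13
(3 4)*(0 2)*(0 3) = (0 2 3 4) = [2, 1, 3, 4, 0]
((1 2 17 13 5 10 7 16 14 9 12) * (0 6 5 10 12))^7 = (0 13 6 10 5 7 12 16 1 14 2 9 17)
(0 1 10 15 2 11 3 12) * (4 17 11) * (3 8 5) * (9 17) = (0 1 10 15 2 4 9 17 11 8 5 3 12) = [1, 10, 4, 12, 9, 3, 6, 7, 5, 17, 15, 8, 0, 13, 14, 2, 16, 11]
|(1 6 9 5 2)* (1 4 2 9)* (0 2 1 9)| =7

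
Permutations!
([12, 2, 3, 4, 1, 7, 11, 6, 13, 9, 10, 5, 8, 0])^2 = [8, 3, 4, 1, 2, 6, 5, 11, 0, 9, 10, 7, 13, 12]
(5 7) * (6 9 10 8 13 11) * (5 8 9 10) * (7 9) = (5 9)(6 10 7 8 13 11) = [0, 1, 2, 3, 4, 9, 10, 8, 13, 5, 7, 6, 12, 11]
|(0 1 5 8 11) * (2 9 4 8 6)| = 9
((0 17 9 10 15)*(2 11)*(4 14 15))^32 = (0 4 17 14 9 15 10)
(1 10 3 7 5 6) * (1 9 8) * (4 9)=(1 10 3 7 5 6 4 9 8)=[0, 10, 2, 7, 9, 6, 4, 5, 1, 8, 3]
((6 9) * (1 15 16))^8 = (1 16 15)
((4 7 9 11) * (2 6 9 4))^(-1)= ((2 6 9 11)(4 7))^(-1)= (2 11 9 6)(4 7)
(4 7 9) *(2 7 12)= (2 7 9 4 12)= [0, 1, 7, 3, 12, 5, 6, 9, 8, 4, 10, 11, 2]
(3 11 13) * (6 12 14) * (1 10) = [0, 10, 2, 11, 4, 5, 12, 7, 8, 9, 1, 13, 14, 3, 6] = (1 10)(3 11 13)(6 12 14)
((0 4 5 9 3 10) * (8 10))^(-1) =((0 4 5 9 3 8 10))^(-1) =(0 10 8 3 9 5 4)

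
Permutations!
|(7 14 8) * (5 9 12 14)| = 6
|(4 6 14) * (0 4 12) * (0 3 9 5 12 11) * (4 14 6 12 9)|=6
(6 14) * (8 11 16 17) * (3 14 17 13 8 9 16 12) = [0, 1, 2, 14, 4, 5, 17, 7, 11, 16, 10, 12, 3, 8, 6, 15, 13, 9] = (3 14 6 17 9 16 13 8 11 12)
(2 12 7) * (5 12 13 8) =(2 13 8 5 12 7) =[0, 1, 13, 3, 4, 12, 6, 2, 5, 9, 10, 11, 7, 8]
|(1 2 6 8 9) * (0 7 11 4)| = |(0 7 11 4)(1 2 6 8 9)| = 20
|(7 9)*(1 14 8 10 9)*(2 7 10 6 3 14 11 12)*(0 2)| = 12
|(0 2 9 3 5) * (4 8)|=10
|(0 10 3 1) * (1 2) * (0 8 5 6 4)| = |(0 10 3 2 1 8 5 6 4)| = 9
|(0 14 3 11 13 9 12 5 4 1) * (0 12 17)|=28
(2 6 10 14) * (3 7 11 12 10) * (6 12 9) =(2 12 10 14)(3 7 11 9 6) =[0, 1, 12, 7, 4, 5, 3, 11, 8, 6, 14, 9, 10, 13, 2]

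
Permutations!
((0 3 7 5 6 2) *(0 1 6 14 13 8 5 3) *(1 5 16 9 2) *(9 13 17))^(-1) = (1 6)(2 9 17 14 5)(3 7)(8 13 16)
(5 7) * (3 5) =(3 5 7) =[0, 1, 2, 5, 4, 7, 6, 3]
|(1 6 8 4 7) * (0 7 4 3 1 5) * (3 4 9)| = |(0 7 5)(1 6 8 4 9 3)| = 6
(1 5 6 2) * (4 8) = (1 5 6 2)(4 8) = [0, 5, 1, 3, 8, 6, 2, 7, 4]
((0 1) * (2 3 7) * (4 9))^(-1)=((0 1)(2 3 7)(4 9))^(-1)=(0 1)(2 7 3)(4 9)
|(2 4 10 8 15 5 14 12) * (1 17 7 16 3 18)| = |(1 17 7 16 3 18)(2 4 10 8 15 5 14 12)| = 24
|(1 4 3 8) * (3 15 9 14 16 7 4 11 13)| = 30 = |(1 11 13 3 8)(4 15 9 14 16 7)|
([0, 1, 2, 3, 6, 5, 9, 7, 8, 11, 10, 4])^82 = [0, 1, 2, 3, 9, 5, 11, 7, 8, 4, 10, 6]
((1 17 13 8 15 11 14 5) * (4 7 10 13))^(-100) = ((1 17 4 7 10 13 8 15 11 14 5))^(-100) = (1 5 14 11 15 8 13 10 7 4 17)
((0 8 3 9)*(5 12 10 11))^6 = (0 3)(5 10)(8 9)(11 12)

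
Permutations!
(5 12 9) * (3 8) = (3 8)(5 12 9) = [0, 1, 2, 8, 4, 12, 6, 7, 3, 5, 10, 11, 9]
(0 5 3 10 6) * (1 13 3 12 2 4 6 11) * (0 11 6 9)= (0 5 12 2 4 9)(1 13 3 10 6 11)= [5, 13, 4, 10, 9, 12, 11, 7, 8, 0, 6, 1, 2, 3]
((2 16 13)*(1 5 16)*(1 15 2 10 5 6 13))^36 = ((1 6 13 10 5 16)(2 15))^36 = (16)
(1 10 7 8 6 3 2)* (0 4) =[4, 10, 1, 2, 0, 5, 3, 8, 6, 9, 7] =(0 4)(1 10 7 8 6 3 2)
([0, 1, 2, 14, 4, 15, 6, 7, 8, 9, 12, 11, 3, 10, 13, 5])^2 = (15)(3 13 12 14 10)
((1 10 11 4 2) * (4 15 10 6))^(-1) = (1 2 4 6)(10 15 11)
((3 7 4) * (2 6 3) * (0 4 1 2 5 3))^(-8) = ((0 4 5 3 7 1 2 6))^(-8) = (7)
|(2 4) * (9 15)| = |(2 4)(9 15)| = 2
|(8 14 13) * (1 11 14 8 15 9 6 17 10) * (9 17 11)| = 9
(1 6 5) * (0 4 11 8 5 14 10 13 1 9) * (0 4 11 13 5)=[11, 6, 2, 3, 13, 9, 14, 7, 0, 4, 5, 8, 12, 1, 10]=(0 11 8)(1 6 14 10 5 9 4 13)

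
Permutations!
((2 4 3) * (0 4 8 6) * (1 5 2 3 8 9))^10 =(0 8)(1 2)(4 6)(5 9)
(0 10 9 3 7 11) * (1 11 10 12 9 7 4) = (0 12 9 3 4 1 11)(7 10) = [12, 11, 2, 4, 1, 5, 6, 10, 8, 3, 7, 0, 9]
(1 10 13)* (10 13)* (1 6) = (1 13 6) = [0, 13, 2, 3, 4, 5, 1, 7, 8, 9, 10, 11, 12, 6]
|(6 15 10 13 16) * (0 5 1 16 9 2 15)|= 5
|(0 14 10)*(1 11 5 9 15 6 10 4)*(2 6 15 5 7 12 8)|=22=|(15)(0 14 4 1 11 7 12 8 2 6 10)(5 9)|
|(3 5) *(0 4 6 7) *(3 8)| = 12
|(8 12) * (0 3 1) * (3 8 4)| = 6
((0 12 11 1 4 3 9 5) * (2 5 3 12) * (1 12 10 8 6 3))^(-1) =((0 2 5)(1 4 10 8 6 3 9)(11 12))^(-1) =(0 5 2)(1 9 3 6 8 10 4)(11 12)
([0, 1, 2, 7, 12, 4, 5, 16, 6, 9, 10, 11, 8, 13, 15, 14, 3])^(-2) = (3 7 16)(4 6 12 5 8)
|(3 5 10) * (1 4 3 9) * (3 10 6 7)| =4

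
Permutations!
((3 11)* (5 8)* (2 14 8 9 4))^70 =((2 14 8 5 9 4)(3 11))^70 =(2 9 8)(4 5 14)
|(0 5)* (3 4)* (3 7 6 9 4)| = |(0 5)(4 7 6 9)| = 4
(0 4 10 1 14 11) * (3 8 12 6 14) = (0 4 10 1 3 8 12 6 14 11) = [4, 3, 2, 8, 10, 5, 14, 7, 12, 9, 1, 0, 6, 13, 11]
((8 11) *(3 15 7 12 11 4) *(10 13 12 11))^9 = (3 11)(4 7)(8 15)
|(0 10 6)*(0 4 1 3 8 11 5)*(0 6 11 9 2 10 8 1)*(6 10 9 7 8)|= |(0 6 4)(1 3)(2 9)(5 10 11)(7 8)|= 6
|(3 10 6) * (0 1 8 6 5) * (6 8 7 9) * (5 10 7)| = 12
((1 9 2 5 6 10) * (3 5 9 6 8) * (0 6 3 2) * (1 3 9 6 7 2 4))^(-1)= (0 9 1 4 8 5 3 10 6 2 7)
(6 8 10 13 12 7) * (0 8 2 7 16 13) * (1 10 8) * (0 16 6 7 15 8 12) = (0 1 10 16 13)(2 15 8 12 6) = [1, 10, 15, 3, 4, 5, 2, 7, 12, 9, 16, 11, 6, 0, 14, 8, 13]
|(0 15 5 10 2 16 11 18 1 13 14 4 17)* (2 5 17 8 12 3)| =66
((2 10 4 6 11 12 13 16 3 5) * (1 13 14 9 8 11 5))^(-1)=((1 13 16 3)(2 10 4 6 5)(8 11 12 14 9))^(-1)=(1 3 16 13)(2 5 6 4 10)(8 9 14 12 11)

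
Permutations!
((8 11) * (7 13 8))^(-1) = ((7 13 8 11))^(-1) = (7 11 8 13)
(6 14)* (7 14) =[0, 1, 2, 3, 4, 5, 7, 14, 8, 9, 10, 11, 12, 13, 6] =(6 7 14)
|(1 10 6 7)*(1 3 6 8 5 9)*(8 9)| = |(1 10 9)(3 6 7)(5 8)| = 6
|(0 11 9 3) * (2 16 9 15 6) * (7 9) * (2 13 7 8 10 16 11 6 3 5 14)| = 33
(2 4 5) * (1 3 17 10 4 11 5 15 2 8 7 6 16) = (1 3 17 10 4 15 2 11 5 8 7 6 16) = [0, 3, 11, 17, 15, 8, 16, 6, 7, 9, 4, 5, 12, 13, 14, 2, 1, 10]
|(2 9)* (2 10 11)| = 4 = |(2 9 10 11)|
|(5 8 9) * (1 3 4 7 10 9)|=|(1 3 4 7 10 9 5 8)|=8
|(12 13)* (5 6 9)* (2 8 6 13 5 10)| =|(2 8 6 9 10)(5 13 12)| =15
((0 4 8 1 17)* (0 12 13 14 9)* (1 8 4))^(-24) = (0 13 1 14 17 9 12)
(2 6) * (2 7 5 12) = (2 6 7 5 12) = [0, 1, 6, 3, 4, 12, 7, 5, 8, 9, 10, 11, 2]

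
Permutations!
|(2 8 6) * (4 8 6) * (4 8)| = |(8)(2 6)| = 2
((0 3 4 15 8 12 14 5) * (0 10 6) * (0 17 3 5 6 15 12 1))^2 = (0 10 8)(1 5 15)(3 12 6)(4 14 17)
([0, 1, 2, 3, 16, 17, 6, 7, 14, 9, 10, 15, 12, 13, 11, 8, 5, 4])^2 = (4 5)(8 11)(14 15)(16 17)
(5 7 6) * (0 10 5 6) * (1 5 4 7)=(0 10 4 7)(1 5)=[10, 5, 2, 3, 7, 1, 6, 0, 8, 9, 4]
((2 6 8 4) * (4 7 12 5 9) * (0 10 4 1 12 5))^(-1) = (0 12 1 9 5 7 8 6 2 4 10)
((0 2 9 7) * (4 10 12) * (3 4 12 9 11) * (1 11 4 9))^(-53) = (12)(0 2 4 10 1 11 3 9 7)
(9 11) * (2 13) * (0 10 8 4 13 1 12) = (0 10 8 4 13 2 1 12)(9 11) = [10, 12, 1, 3, 13, 5, 6, 7, 4, 11, 8, 9, 0, 2]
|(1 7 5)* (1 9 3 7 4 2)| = 12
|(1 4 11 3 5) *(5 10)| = |(1 4 11 3 10 5)| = 6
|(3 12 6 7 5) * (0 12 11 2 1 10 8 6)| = 18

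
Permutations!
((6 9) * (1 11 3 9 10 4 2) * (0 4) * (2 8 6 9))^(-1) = ((0 4 8 6 10)(1 11 3 2))^(-1) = (0 10 6 8 4)(1 2 3 11)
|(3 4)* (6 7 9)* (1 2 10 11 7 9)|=10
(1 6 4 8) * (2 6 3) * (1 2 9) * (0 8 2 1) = (0 8 1 3 9)(2 6 4) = [8, 3, 6, 9, 2, 5, 4, 7, 1, 0]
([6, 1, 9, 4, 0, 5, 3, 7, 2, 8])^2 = [3, 1, 8, 0, 6, 5, 4, 7, 9, 2]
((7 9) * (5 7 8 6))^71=((5 7 9 8 6))^71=(5 7 9 8 6)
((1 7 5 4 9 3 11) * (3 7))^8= ((1 3 11)(4 9 7 5))^8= (1 11 3)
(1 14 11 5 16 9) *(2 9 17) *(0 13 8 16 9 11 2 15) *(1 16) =(0 13 8 1 14 2 11 5 9 16 17 15) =[13, 14, 11, 3, 4, 9, 6, 7, 1, 16, 10, 5, 12, 8, 2, 0, 17, 15]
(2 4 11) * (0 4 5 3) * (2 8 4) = (0 2 5 3)(4 11 8) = [2, 1, 5, 0, 11, 3, 6, 7, 4, 9, 10, 8]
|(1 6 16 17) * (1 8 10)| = |(1 6 16 17 8 10)| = 6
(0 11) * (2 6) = (0 11)(2 6) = [11, 1, 6, 3, 4, 5, 2, 7, 8, 9, 10, 0]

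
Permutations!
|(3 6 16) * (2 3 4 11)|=6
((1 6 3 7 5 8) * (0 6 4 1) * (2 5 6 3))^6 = (0 8 5 2 6 7 3)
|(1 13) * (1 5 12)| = |(1 13 5 12)| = 4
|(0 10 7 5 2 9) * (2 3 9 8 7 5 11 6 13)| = 30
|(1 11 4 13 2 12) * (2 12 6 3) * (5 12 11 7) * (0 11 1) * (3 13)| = |(0 11 4 3 2 6 13 1 7 5 12)| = 11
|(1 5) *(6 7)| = |(1 5)(6 7)| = 2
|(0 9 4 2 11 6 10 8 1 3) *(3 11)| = |(0 9 4 2 3)(1 11 6 10 8)| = 5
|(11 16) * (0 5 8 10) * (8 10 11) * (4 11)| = 12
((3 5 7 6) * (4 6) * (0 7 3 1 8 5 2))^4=(0 1 2 6 3 4 5 7 8)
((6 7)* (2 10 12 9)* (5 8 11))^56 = ((2 10 12 9)(5 8 11)(6 7))^56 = (12)(5 11 8)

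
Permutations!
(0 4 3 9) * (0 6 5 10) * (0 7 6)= [4, 1, 2, 9, 3, 10, 5, 6, 8, 0, 7]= (0 4 3 9)(5 10 7 6)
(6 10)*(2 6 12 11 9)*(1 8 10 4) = (1 8 10 12 11 9 2 6 4) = [0, 8, 6, 3, 1, 5, 4, 7, 10, 2, 12, 9, 11]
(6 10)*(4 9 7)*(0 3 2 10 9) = (0 3 2 10 6 9 7 4) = [3, 1, 10, 2, 0, 5, 9, 4, 8, 7, 6]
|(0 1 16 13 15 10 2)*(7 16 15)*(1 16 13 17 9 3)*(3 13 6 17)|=35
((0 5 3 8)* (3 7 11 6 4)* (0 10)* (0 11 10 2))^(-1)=(0 2 8 3 4 6 11 10 7 5)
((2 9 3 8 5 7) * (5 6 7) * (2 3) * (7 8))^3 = ((2 9)(3 7)(6 8))^3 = (2 9)(3 7)(6 8)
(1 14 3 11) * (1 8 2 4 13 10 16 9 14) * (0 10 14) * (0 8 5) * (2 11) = (0 10 16 9 8 11 5)(2 4 13 14 3) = [10, 1, 4, 2, 13, 0, 6, 7, 11, 8, 16, 5, 12, 14, 3, 15, 9]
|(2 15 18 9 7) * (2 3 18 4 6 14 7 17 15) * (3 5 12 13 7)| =8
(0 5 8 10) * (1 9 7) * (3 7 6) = (0 5 8 10)(1 9 6 3 7) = [5, 9, 2, 7, 4, 8, 3, 1, 10, 6, 0]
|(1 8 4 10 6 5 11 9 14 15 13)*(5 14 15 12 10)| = 8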